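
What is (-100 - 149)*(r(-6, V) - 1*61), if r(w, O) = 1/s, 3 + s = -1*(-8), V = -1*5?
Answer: 75696/5 ≈ 15139.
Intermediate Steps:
V = -5
s = 5 (s = -3 - 1*(-8) = -3 + 8 = 5)
r(w, O) = ⅕ (r(w, O) = 1/5 = ⅕)
(-100 - 149)*(r(-6, V) - 1*61) = (-100 - 149)*(⅕ - 1*61) = -249*(⅕ - 61) = -249*(-304/5) = 75696/5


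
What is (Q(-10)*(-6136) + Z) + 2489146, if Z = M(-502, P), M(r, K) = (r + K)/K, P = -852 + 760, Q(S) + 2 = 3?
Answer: 114218757/46 ≈ 2.4830e+6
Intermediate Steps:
Q(S) = 1 (Q(S) = -2 + 3 = 1)
P = -92
M(r, K) = (K + r)/K
Z = 297/46 (Z = (-92 - 502)/(-92) = -1/92*(-594) = 297/46 ≈ 6.4565)
(Q(-10)*(-6136) + Z) + 2489146 = (1*(-6136) + 297/46) + 2489146 = (-6136 + 297/46) + 2489146 = -281959/46 + 2489146 = 114218757/46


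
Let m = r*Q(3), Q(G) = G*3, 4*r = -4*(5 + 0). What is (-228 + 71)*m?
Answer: 7065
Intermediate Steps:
r = -5 (r = (-4*(5 + 0))/4 = (-4*5)/4 = (1/4)*(-20) = -5)
Q(G) = 3*G
m = -45 (m = -15*3 = -5*9 = -45)
(-228 + 71)*m = (-228 + 71)*(-45) = -157*(-45) = 7065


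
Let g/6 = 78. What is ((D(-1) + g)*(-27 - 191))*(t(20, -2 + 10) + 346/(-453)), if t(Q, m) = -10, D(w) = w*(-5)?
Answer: 502783864/453 ≈ 1.1099e+6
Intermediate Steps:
D(w) = -5*w
g = 468 (g = 6*78 = 468)
((D(-1) + g)*(-27 - 191))*(t(20, -2 + 10) + 346/(-453)) = ((-5*(-1) + 468)*(-27 - 191))*(-10 + 346/(-453)) = ((5 + 468)*(-218))*(-10 + 346*(-1/453)) = (473*(-218))*(-10 - 346/453) = -103114*(-4876/453) = 502783864/453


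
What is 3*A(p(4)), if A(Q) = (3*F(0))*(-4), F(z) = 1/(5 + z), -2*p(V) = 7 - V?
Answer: -36/5 ≈ -7.2000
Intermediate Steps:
p(V) = -7/2 + V/2 (p(V) = -(7 - V)/2 = -7/2 + V/2)
A(Q) = -12/5 (A(Q) = (3/(5 + 0))*(-4) = (3/5)*(-4) = (3*(⅕))*(-4) = (⅗)*(-4) = -12/5)
3*A(p(4)) = 3*(-12/5) = -36/5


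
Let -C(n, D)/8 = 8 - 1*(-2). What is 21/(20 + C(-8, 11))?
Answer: -7/20 ≈ -0.35000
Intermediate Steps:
C(n, D) = -80 (C(n, D) = -8*(8 - 1*(-2)) = -8*(8 + 2) = -8*10 = -80)
21/(20 + C(-8, 11)) = 21/(20 - 80) = 21/(-60) = -1/60*21 = -7/20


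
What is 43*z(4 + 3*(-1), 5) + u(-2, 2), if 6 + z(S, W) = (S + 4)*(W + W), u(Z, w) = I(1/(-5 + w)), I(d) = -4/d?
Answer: 1904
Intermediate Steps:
u(Z, w) = 20 - 4*w (u(Z, w) = -(-20 + 4*w) = -4*(-5 + w) = 20 - 4*w)
z(S, W) = -6 + 2*W*(4 + S) (z(S, W) = -6 + (S + 4)*(W + W) = -6 + (4 + S)*(2*W) = -6 + 2*W*(4 + S))
43*z(4 + 3*(-1), 5) + u(-2, 2) = 43*(-6 + 8*5 + 2*(4 + 3*(-1))*5) + (20 - 4*2) = 43*(-6 + 40 + 2*(4 - 3)*5) + (20 - 8) = 43*(-6 + 40 + 2*1*5) + 12 = 43*(-6 + 40 + 10) + 12 = 43*44 + 12 = 1892 + 12 = 1904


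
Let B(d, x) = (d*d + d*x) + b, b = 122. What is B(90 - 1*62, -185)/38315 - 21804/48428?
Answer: -260600383/463879705 ≈ -0.56178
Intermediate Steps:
B(d, x) = 122 + d**2 + d*x (B(d, x) = (d*d + d*x) + 122 = (d**2 + d*x) + 122 = 122 + d**2 + d*x)
B(90 - 1*62, -185)/38315 - 21804/48428 = (122 + (90 - 1*62)**2 + (90 - 1*62)*(-185))/38315 - 21804/48428 = (122 + (90 - 62)**2 + (90 - 62)*(-185))*(1/38315) - 21804*1/48428 = (122 + 28**2 + 28*(-185))*(1/38315) - 5451/12107 = (122 + 784 - 5180)*(1/38315) - 5451/12107 = -4274*1/38315 - 5451/12107 = -4274/38315 - 5451/12107 = -260600383/463879705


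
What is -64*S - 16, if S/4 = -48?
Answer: 12272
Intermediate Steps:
S = -192 (S = 4*(-48) = -192)
-64*S - 16 = -64*(-192) - 16 = 12288 - 16 = 12272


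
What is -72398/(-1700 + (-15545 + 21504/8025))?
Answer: 193664650/46123207 ≈ 4.1989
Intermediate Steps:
-72398/(-1700 + (-15545 + 21504/8025)) = -72398/(-1700 + (-15545 + 21504*(1/8025))) = -72398/(-1700 + (-15545 + 7168/2675)) = -72398/(-1700 - 41575707/2675) = -72398/(-46123207/2675) = -72398*(-2675/46123207) = 193664650/46123207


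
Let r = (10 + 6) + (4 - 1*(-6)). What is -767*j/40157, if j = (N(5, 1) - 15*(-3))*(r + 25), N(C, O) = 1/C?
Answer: -680034/15445 ≈ -44.029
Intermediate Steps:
N(C, O) = 1/C
r = 26 (r = 16 + (4 + 6) = 16 + 10 = 26)
j = 11526/5 (j = (1/5 - 15*(-3))*(26 + 25) = (1/5 - 5*(-9))*51 = (1/5 + 45)*51 = (226/5)*51 = 11526/5 ≈ 2305.2)
-767*j/40157 = -767*11526/5/40157 = -8840442/5*1/40157 = -680034/15445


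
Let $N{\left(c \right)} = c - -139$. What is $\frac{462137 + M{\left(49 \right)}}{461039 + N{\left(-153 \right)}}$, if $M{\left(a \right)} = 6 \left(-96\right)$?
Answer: $\frac{461561}{461025} \approx 1.0012$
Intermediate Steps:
$N{\left(c \right)} = 139 + c$ ($N{\left(c \right)} = c + 139 = 139 + c$)
$M{\left(a \right)} = -576$
$\frac{462137 + M{\left(49 \right)}}{461039 + N{\left(-153 \right)}} = \frac{462137 - 576}{461039 + \left(139 - 153\right)} = \frac{461561}{461039 - 14} = \frac{461561}{461025}$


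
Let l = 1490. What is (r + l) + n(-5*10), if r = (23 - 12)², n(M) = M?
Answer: 1561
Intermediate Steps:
r = 121 (r = 11² = 121)
(r + l) + n(-5*10) = (121 + 1490) - 5*10 = 1611 - 50 = 1561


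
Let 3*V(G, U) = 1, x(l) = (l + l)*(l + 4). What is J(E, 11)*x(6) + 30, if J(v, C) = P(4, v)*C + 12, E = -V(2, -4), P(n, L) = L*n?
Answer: -290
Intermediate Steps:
x(l) = 2*l*(4 + l) (x(l) = (2*l)*(4 + l) = 2*l*(4 + l))
V(G, U) = ⅓ (V(G, U) = (⅓)*1 = ⅓)
E = -⅓ (E = -1*⅓ = -⅓ ≈ -0.33333)
J(v, C) = 12 + 4*C*v (J(v, C) = (v*4)*C + 12 = (4*v)*C + 12 = 4*C*v + 12 = 12 + 4*C*v)
J(E, 11)*x(6) + 30 = (12 + 4*11*(-⅓))*(2*6*(4 + 6)) + 30 = (12 - 44/3)*(2*6*10) + 30 = -8/3*120 + 30 = -320 + 30 = -290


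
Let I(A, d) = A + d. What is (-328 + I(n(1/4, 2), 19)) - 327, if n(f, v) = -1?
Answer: -637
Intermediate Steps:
(-328 + I(n(1/4, 2), 19)) - 327 = (-328 + (-1 + 19)) - 327 = (-328 + 18) - 327 = -310 - 327 = -637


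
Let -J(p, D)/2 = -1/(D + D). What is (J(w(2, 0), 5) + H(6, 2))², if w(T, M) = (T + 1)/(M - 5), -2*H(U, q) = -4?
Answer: 121/25 ≈ 4.8400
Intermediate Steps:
H(U, q) = 2 (H(U, q) = -½*(-4) = 2)
w(T, M) = (1 + T)/(-5 + M)
J(p, D) = 1/D (J(p, D) = -(-2)/(D + D) = -(-2)/(2*D) = -(-2)*1/(2*D) = -(-1)/D = 1/D)
(J(w(2, 0), 5) + H(6, 2))² = (1/5 + 2)² = (⅕ + 2)² = (11/5)² = 121/25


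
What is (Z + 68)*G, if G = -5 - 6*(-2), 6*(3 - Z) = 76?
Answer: 1225/3 ≈ 408.33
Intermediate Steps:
Z = -29/3 (Z = 3 - 1/6*76 = 3 - 38/3 = -29/3 ≈ -9.6667)
G = 7 (G = -5 + 12 = 7)
(Z + 68)*G = (-29/3 + 68)*7 = (175/3)*7 = 1225/3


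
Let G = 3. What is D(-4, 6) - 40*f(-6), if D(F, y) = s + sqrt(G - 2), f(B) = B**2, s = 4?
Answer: -1435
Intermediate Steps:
D(F, y) = 5 (D(F, y) = 4 + sqrt(3 - 2) = 4 + sqrt(1) = 4 + 1 = 5)
D(-4, 6) - 40*f(-6) = 5 - 40*(-6)**2 = 5 - 40*36 = 5 - 1440 = -1435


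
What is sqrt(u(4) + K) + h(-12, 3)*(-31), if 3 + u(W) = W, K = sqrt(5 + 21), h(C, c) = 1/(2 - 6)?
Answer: 31/4 + sqrt(1 + sqrt(26)) ≈ 10.220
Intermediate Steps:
h(C, c) = -1/4 (h(C, c) = 1/(-4) = -1/4)
K = sqrt(26) ≈ 5.0990
u(W) = -3 + W
sqrt(u(4) + K) + h(-12, 3)*(-31) = sqrt((-3 + 4) + sqrt(26)) - 1/4*(-31) = sqrt(1 + sqrt(26)) + 31/4 = 31/4 + sqrt(1 + sqrt(26))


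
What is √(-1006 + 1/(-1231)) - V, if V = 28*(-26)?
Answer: 728 + I*√1524454397/1231 ≈ 728.0 + 31.718*I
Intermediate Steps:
V = -728
√(-1006 + 1/(-1231)) - V = √(-1006 + 1/(-1231)) - 1*(-728) = √(-1006 - 1/1231) + 728 = √(-1238387/1231) + 728 = I*√1524454397/1231 + 728 = 728 + I*√1524454397/1231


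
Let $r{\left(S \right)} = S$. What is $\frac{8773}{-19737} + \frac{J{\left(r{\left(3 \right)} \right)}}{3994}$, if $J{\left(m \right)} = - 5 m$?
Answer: $- \frac{35335417}{78829578} \approx -0.44825$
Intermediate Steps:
$\frac{8773}{-19737} + \frac{J{\left(r{\left(3 \right)} \right)}}{3994} = \frac{8773}{-19737} + \frac{\left(-5\right) 3}{3994} = 8773 \left(- \frac{1}{19737}\right) - \frac{15}{3994} = - \frac{8773}{19737} - \frac{15}{3994} = - \frac{35335417}{78829578}$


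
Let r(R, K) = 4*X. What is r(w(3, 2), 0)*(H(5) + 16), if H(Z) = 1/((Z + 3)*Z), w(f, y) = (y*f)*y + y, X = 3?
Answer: 1923/10 ≈ 192.30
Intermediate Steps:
w(f, y) = y + f*y² (w(f, y) = (f*y)*y + y = f*y² + y = y + f*y²)
r(R, K) = 12 (r(R, K) = 4*3 = 12)
H(Z) = 1/(Z*(3 + Z)) (H(Z) = 1/((3 + Z)*Z) = 1/(Z*(3 + Z)))
r(w(3, 2), 0)*(H(5) + 16) = 12*(1/(5*(3 + 5)) + 16) = 12*((⅕)/8 + 16) = 12*((⅕)*(⅛) + 16) = 12*(1/40 + 16) = 12*(641/40) = 1923/10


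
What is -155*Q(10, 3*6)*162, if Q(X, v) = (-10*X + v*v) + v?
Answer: -6076620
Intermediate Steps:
Q(X, v) = v + v² - 10*X (Q(X, v) = (-10*X + v²) + v = (v² - 10*X) + v = v + v² - 10*X)
-155*Q(10, 3*6)*162 = -155*(3*6 + (3*6)² - 10*10)*162 = -155*(18 + 18² - 100)*162 = -155*(18 + 324 - 100)*162 = -155*242*162 = -37510*162 = -6076620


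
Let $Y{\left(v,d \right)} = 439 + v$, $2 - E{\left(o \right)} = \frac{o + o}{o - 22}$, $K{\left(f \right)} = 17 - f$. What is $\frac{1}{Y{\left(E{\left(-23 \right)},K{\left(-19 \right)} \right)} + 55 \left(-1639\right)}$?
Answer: $- \frac{45}{4036726} \approx -1.1148 \cdot 10^{-5}$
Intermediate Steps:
$E{\left(o \right)} = 2 - \frac{2 o}{-22 + o}$ ($E{\left(o \right)} = 2 - \frac{o + o}{o - 22} = 2 - \frac{2 o}{-22 + o}$)
$\frac{1}{Y{\left(E{\left(-23 \right)},K{\left(-19 \right)} \right)} + 55 \left(-1639\right)} = \frac{1}{\left(439 - \frac{44}{-22 - 23}\right) + 55 \left(-1639\right)} = \frac{1}{\left(439 - \frac{44}{-45}\right) - 90145} = \frac{1}{\left(439 - - \frac{44}{45}\right) - 90145} = \frac{1}{\left(439 + \frac{44}{45}\right) - 90145} = \frac{1}{\frac{19799}{45} - 90145} = \frac{1}{- \frac{4036726}{45}} = - \frac{45}{4036726}$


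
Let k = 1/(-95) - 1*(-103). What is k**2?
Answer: 95726656/9025 ≈ 10607.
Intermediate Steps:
k = 9784/95 (k = -1/95 + 103 = 9784/95 ≈ 102.99)
k**2 = (9784/95)**2 = 95726656/9025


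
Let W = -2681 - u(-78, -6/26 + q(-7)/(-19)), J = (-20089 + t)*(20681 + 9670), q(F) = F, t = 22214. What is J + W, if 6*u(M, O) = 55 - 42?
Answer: 386959151/6 ≈ 6.4493e+7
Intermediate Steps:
u(M, O) = 13/6 (u(M, O) = (55 - 42)/6 = (⅙)*13 = 13/6)
J = 64495875 (J = (-20089 + 22214)*(20681 + 9670) = 2125*30351 = 64495875)
W = -16099/6 (W = -2681 - 1*13/6 = -2681 - 13/6 = -16099/6 ≈ -2683.2)
J + W = 64495875 - 16099/6 = 386959151/6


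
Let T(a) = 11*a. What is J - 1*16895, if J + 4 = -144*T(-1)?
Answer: -15315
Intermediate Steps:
J = 1580 (J = -4 - 1584*(-1) = -4 - 144*(-11) = -4 + 1584 = 1580)
J - 1*16895 = 1580 - 1*16895 = 1580 - 16895 = -15315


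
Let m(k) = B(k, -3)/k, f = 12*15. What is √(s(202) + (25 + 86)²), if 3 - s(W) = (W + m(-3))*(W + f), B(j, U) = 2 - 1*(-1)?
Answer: 3*I*√7162 ≈ 253.89*I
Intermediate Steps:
B(j, U) = 3 (B(j, U) = 2 + 1 = 3)
f = 180
m(k) = 3/k
s(W) = 3 - (-1 + W)*(180 + W) (s(W) = 3 - (W + 3/(-3))*(W + 180) = 3 - (W + 3*(-⅓))*(180 + W) = 3 - (W - 1)*(180 + W) = 3 - (-1 + W)*(180 + W))
√(s(202) + (25 + 86)²) = √((183 - 1*202² - 179*202) + (25 + 86)²) = √((183 - 1*40804 - 36158) + 111²) = √((183 - 40804 - 36158) + 12321) = √(-76779 + 12321) = √(-64458) = 3*I*√7162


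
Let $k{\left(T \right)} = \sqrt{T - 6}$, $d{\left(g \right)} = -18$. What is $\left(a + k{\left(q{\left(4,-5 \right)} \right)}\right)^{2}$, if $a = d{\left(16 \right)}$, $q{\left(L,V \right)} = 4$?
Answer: $\left(18 - i \sqrt{2}\right)^{2} \approx 322.0 - 50.912 i$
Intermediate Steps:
$a = -18$
$k{\left(T \right)} = \sqrt{-6 + T}$
$\left(a + k{\left(q{\left(4,-5 \right)} \right)}\right)^{2} = \left(-18 + \sqrt{-6 + 4}\right)^{2} = \left(-18 + \sqrt{-2}\right)^{2} = \left(-18 + i \sqrt{2}\right)^{2}$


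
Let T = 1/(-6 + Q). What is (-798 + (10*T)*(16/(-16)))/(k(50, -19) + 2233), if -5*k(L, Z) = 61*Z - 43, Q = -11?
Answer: -67780/210239 ≈ -0.32239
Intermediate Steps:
T = -1/17 (T = 1/(-6 - 11) = 1/(-17) = -1/17 ≈ -0.058824)
k(L, Z) = 43/5 - 61*Z/5 (k(L, Z) = -(61*Z - 43)/5 = -(-43 + 61*Z)/5 = 43/5 - 61*Z/5)
(-798 + (10*T)*(16/(-16)))/(k(50, -19) + 2233) = (-798 + (10*(-1/17))*(16/(-16)))/((43/5 - 61/5*(-19)) + 2233) = (-798 - 160*(-1)/(17*16))/((43/5 + 1159/5) + 2233) = (-798 - 10/17*(-1))/(1202/5 + 2233) = (-798 + 10/17)/(12367/5) = -13556/17*5/12367 = -67780/210239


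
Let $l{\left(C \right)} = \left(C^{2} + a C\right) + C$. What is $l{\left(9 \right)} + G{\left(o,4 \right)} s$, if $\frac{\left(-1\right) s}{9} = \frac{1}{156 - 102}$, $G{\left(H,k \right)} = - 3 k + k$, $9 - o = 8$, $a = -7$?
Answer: $\frac{85}{3} \approx 28.333$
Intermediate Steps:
$o = 1$ ($o = 9 - 8 = 1$)
$G{\left(H,k \right)} = - 2 k$
$s = - \frac{1}{6}$ ($s = - \frac{9}{156 - 102} = - \frac{9}{54} = \left(-9\right) \frac{1}{54} = - \frac{1}{6} \approx -0.16667$)
$l{\left(C \right)} = C^{2} - 6 C$ ($l{\left(C \right)} = \left(C^{2} - 7 C\right) + C = C^{2} - 6 C$)
$l{\left(9 \right)} + G{\left(o,4 \right)} s = 9 \left(-6 + 9\right) + \left(-2\right) 4 \left(- \frac{1}{6}\right) = 9 \cdot 3 - - \frac{4}{3} = 27 + \frac{4}{3} = \frac{85}{3}$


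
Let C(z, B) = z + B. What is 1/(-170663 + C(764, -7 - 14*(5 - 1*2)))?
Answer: -1/169948 ≈ -5.8842e-6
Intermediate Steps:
C(z, B) = B + z
1/(-170663 + C(764, -7 - 14*(5 - 1*2))) = 1/(-170663 + ((-7 - 14*(5 - 1*2)) + 764)) = 1/(-170663 + ((-7 - 14*(5 - 2)) + 764)) = 1/(-170663 + ((-7 - 14*3) + 764)) = 1/(-170663 + ((-7 - 42) + 764)) = 1/(-170663 + (-49 + 764)) = 1/(-170663 + 715) = 1/(-169948) = -1/169948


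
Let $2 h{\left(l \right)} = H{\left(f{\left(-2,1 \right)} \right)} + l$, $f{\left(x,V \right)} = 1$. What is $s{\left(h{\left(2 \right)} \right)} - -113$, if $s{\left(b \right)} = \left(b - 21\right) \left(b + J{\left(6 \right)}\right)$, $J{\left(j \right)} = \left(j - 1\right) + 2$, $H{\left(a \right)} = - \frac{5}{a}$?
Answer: $- \frac{43}{4} \approx -10.75$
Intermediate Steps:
$h{\left(l \right)} = - \frac{5}{2} + \frac{l}{2}$ ($h{\left(l \right)} = \frac{- \frac{5}{1} + l}{2} = \frac{\left(-5\right) 1 + l}{2} = \frac{-5 + l}{2} = - \frac{5}{2} + \frac{l}{2}$)
$J{\left(j \right)} = 1 + j$ ($J{\left(j \right)} = \left(-1 + j\right) + 2 = 1 + j$)
$s{\left(b \right)} = \left(-21 + b\right) \left(7 + b\right)$ ($s{\left(b \right)} = \left(b - 21\right) \left(b + \left(1 + 6\right)\right) = \left(-21 + b\right) \left(b + 7\right) = \left(-21 + b\right) \left(7 + b\right)$)
$s{\left(h{\left(2 \right)} \right)} - -113 = \left(-147 + \left(- \frac{5}{2} + \frac{1}{2} \cdot 2\right)^{2} - 14 \left(- \frac{5}{2} + \frac{1}{2} \cdot 2\right)\right) - -113 = \left(-147 + \left(- \frac{5}{2} + 1\right)^{2} - 14 \left(- \frac{5}{2} + 1\right)\right) + 113 = \left(-147 + \left(- \frac{3}{2}\right)^{2} - -21\right) + 113 = \left(-147 + \frac{9}{4} + 21\right) + 113 = - \frac{495}{4} + 113 = - \frac{43}{4}$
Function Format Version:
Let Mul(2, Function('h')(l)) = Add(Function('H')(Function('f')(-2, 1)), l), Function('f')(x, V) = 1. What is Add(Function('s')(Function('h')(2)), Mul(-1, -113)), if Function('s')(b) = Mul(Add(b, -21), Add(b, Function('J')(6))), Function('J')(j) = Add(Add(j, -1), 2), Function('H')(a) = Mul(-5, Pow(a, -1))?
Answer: Rational(-43, 4) ≈ -10.750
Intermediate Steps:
Function('h')(l) = Add(Rational(-5, 2), Mul(Rational(1, 2), l)) (Function('h')(l) = Mul(Rational(1, 2), Add(Mul(-5, Pow(1, -1)), l)) = Mul(Rational(1, 2), Add(Mul(-5, 1), l)) = Mul(Rational(1, 2), Add(-5, l)) = Add(Rational(-5, 2), Mul(Rational(1, 2), l)))
Function('J')(j) = Add(1, j) (Function('J')(j) = Add(Add(-1, j), 2) = Add(1, j))
Function('s')(b) = Mul(Add(-21, b), Add(7, b)) (Function('s')(b) = Mul(Add(b, -21), Add(b, Add(1, 6))) = Mul(Add(-21, b), Add(b, 7)) = Mul(Add(-21, b), Add(7, b)))
Add(Function('s')(Function('h')(2)), Mul(-1, -113)) = Add(Add(-147, Pow(Add(Rational(-5, 2), Mul(Rational(1, 2), 2)), 2), Mul(-14, Add(Rational(-5, 2), Mul(Rational(1, 2), 2)))), Mul(-1, -113)) = Add(Add(-147, Pow(Add(Rational(-5, 2), 1), 2), Mul(-14, Add(Rational(-5, 2), 1))), 113) = Add(Add(-147, Pow(Rational(-3, 2), 2), Mul(-14, Rational(-3, 2))), 113) = Add(Add(-147, Rational(9, 4), 21), 113) = Add(Rational(-495, 4), 113) = Rational(-43, 4)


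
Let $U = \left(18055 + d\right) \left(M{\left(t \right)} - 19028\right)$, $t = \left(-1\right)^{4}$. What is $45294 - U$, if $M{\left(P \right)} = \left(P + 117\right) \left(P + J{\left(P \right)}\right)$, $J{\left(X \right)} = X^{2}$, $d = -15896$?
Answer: $40617222$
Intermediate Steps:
$t = 1$
$M{\left(P \right)} = \left(117 + P\right) \left(P + P^{2}\right)$ ($M{\left(P \right)} = \left(P + 117\right) \left(P + P^{2}\right) = \left(117 + P\right) \left(P + P^{2}\right)$)
$U = -40571928$ ($U = \left(18055 - 15896\right) \left(1 \left(117 + 1^{2} + 118 \cdot 1\right) - 19028\right) = 2159 \left(1 \left(117 + 1 + 118\right) - 19028\right) = 2159 \left(1 \cdot 236 - 19028\right) = 2159 \left(236 - 19028\right) = 2159 \left(-18792\right) = -40571928$)
$45294 - U = 45294 - -40571928 = 45294 + 40571928 = 40617222$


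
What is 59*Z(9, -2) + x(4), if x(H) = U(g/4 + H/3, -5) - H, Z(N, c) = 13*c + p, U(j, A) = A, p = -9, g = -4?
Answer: -2074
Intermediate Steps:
Z(N, c) = -9 + 13*c (Z(N, c) = 13*c - 9 = -9 + 13*c)
x(H) = -5 - H
59*Z(9, -2) + x(4) = 59*(-9 + 13*(-2)) + (-5 - 1*4) = 59*(-9 - 26) + (-5 - 4) = 59*(-35) - 9 = -2065 - 9 = -2074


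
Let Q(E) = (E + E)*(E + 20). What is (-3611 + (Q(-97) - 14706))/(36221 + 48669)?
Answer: -3379/84890 ≈ -0.039804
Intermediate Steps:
Q(E) = 2*E*(20 + E) (Q(E) = (2*E)*(20 + E) = 2*E*(20 + E))
(-3611 + (Q(-97) - 14706))/(36221 + 48669) = (-3611 + (2*(-97)*(20 - 97) - 14706))/(36221 + 48669) = (-3611 + (2*(-97)*(-77) - 14706))/84890 = (-3611 + (14938 - 14706))*(1/84890) = (-3611 + 232)*(1/84890) = -3379*1/84890 = -3379/84890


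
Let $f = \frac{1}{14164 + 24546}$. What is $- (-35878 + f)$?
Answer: $\frac{1388837379}{38710} \approx 35878.0$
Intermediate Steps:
$f = \frac{1}{38710} \approx 2.5833 \cdot 10^{-5}$
$- (-35878 + f) = - (-35878 + \frac{1}{38710}) = \left(-1\right) \left(- \frac{1388837379}{38710}\right) = \frac{1388837379}{38710}$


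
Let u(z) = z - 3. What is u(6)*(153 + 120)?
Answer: 819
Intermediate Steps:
u(z) = -3 + z
u(6)*(153 + 120) = (-3 + 6)*(153 + 120) = 3*273 = 819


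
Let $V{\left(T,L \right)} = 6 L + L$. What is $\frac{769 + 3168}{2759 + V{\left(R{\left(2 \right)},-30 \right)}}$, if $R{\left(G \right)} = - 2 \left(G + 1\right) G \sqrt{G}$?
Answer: $\frac{3937}{2549} \approx 1.5445$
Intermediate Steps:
$R{\left(G \right)} = G^{\frac{3}{2}} \left(-2 - 2 G\right)$ ($R{\left(G \right)} = - 2 \left(1 + G\right) G^{\frac{3}{2}} = \left(-2 - 2 G\right) G^{\frac{3}{2}} = G^{\frac{3}{2}} \left(-2 - 2 G\right)$)
$V{\left(T,L \right)} = 7 L$
$\frac{769 + 3168}{2759 + V{\left(R{\left(2 \right)},-30 \right)}} = \frac{769 + 3168}{2759 + 7 \left(-30\right)} = \frac{3937}{2759 - 210} = \frac{3937}{2549}$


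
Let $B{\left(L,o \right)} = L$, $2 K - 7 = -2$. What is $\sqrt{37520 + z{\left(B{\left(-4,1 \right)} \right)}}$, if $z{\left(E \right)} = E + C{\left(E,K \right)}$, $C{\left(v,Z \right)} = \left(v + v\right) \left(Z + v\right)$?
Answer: $2 \sqrt{9382} \approx 193.72$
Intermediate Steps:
$K = \frac{5}{2}$ ($K = \frac{7}{2} + \frac{1}{2} \left(-2\right) = \frac{7}{2} - 1 = \frac{5}{2} \approx 2.5$)
$C{\left(v,Z \right)} = 2 v \left(Z + v\right)$
$z{\left(E \right)} = E + 2 E \left(\frac{5}{2} + E\right)$
$\sqrt{37520 + z{\left(B{\left(-4,1 \right)} \right)}} = \sqrt{37520 + 2 \left(-4\right) \left(3 - 4\right)} = \sqrt{37520 + 2 \left(-4\right) \left(-1\right)} = \sqrt{37520 + 8} = \sqrt{37528} = 2 \sqrt{9382}$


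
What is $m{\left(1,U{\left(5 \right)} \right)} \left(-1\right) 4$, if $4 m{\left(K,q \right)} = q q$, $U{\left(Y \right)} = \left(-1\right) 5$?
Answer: $-25$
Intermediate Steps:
$U{\left(Y \right)} = -5$
$m{\left(K,q \right)} = \frac{q^{2}}{4}$ ($m{\left(K,q \right)} = \frac{q q}{4} = \frac{q^{2}}{4}$)
$m{\left(1,U{\left(5 \right)} \right)} \left(-1\right) 4 = \frac{\left(-5\right)^{2}}{4} \left(-1\right) 4 = \frac{1}{4} \cdot 25 \left(-1\right) 4 = \frac{25}{4} \left(-1\right) 4 = \left(- \frac{25}{4}\right) 4 = -25$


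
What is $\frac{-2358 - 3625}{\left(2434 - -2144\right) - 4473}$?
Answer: $- \frac{5983}{105} \approx -56.981$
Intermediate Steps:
$\frac{-2358 - 3625}{\left(2434 - -2144\right) - 4473} = - \frac{5983}{\left(2434 + 2144\right) - 4473} = - \frac{5983}{4578 - 4473} = - \frac{5983}{105}$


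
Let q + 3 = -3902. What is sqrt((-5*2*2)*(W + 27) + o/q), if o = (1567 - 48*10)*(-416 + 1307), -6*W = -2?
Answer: I*sqrt(901353165)/1065 ≈ 28.19*I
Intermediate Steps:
q = -3905 (q = -3 - 3902 = -3905)
W = 1/3 (W = -1/6*(-2) = 1/3 ≈ 0.33333)
o = 968517 (o = (1567 - 480)*891 = 1087*891 = 968517)
sqrt((-5*2*2)*(W + 27) + o/q) = sqrt((-5*2*2)*(1/3 + 27) + 968517/(-3905)) = sqrt(-10*2*(82/3) + 968517*(-1/3905)) = sqrt(-20*82/3 - 88047/355) = sqrt(-1640/3 - 88047/355) = sqrt(-846341/1065) = I*sqrt(901353165)/1065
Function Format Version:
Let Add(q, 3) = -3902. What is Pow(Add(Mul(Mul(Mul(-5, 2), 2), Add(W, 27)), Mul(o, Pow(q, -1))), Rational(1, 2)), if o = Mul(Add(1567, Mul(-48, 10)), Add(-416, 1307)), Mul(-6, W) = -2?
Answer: Mul(Rational(1, 1065), I, Pow(901353165, Rational(1, 2))) ≈ Mul(28.190, I)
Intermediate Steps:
q = -3905 (q = Add(-3, -3902) = -3905)
W = Rational(1, 3) (W = Mul(Rational(-1, 6), -2) = Rational(1, 3) ≈ 0.33333)
o = 968517 (o = Mul(Add(1567, -480), 891) = Mul(1087, 891) = 968517)
Pow(Add(Mul(Mul(Mul(-5, 2), 2), Add(W, 27)), Mul(o, Pow(q, -1))), Rational(1, 2)) = Pow(Add(Mul(Mul(Mul(-5, 2), 2), Add(Rational(1, 3), 27)), Mul(968517, Pow(-3905, -1))), Rational(1, 2)) = Pow(Add(Mul(Mul(-10, 2), Rational(82, 3)), Mul(968517, Rational(-1, 3905))), Rational(1, 2)) = Pow(Add(Mul(-20, Rational(82, 3)), Rational(-88047, 355)), Rational(1, 2)) = Pow(Add(Rational(-1640, 3), Rational(-88047, 355)), Rational(1, 2)) = Pow(Rational(-846341, 1065), Rational(1, 2)) = Mul(Rational(1, 1065), I, Pow(901353165, Rational(1, 2)))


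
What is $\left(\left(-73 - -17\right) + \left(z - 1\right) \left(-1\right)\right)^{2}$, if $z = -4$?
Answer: $2601$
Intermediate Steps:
$\left(\left(-73 - -17\right) + \left(z - 1\right) \left(-1\right)\right)^{2} = \left(\left(-73 - -17\right) + \left(-4 - 1\right) \left(-1\right)\right)^{2} = \left(\left(-73 + \left(-3 + 20\right)\right) - -5\right)^{2} = \left(\left(-73 + 17\right) + 5\right)^{2} = \left(-56 + 5\right)^{2} = \left(-51\right)^{2} = 2601$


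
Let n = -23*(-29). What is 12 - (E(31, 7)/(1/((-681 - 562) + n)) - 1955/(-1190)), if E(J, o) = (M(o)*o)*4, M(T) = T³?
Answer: 77446801/14 ≈ 5.5319e+6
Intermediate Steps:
n = 667
E(J, o) = 4*o⁴ (E(J, o) = (o³*o)*4 = o⁴*4 = 4*o⁴)
12 - (E(31, 7)/(1/((-681 - 562) + n)) - 1955/(-1190)) = 12 - ((4*7⁴)/(1/((-681 - 562) + 667)) - 1955/(-1190)) = 12 - ((4*2401)/(1/(-1243 + 667)) - 1955*(-1/1190)) = 12 - (9604/(1/(-576)) + 23/14) = 12 - (9604/(-1/576) + 23/14) = 12 - (9604*(-576) + 23/14) = 12 - (-5531904 + 23/14) = 12 - 1*(-77446633/14) = 12 + 77446633/14 = 77446801/14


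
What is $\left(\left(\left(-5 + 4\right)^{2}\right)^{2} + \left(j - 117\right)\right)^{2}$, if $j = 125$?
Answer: $81$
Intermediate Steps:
$\left(\left(\left(-5 + 4\right)^{2}\right)^{2} + \left(j - 117\right)\right)^{2} = \left(\left(\left(-5 + 4\right)^{2}\right)^{2} + \left(125 - 117\right)\right)^{2} = \left(\left(\left(-1\right)^{2}\right)^{2} + 8\right)^{2} = \left(1^{2} + 8\right)^{2} = \left(1 + 8\right)^{2} = 9^{2} = 81$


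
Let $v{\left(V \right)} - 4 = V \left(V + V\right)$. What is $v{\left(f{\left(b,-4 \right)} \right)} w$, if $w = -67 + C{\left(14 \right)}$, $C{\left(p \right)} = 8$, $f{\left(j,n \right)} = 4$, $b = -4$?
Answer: $-2124$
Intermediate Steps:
$v{\left(V \right)} = 4 + 2 V^{2}$ ($v{\left(V \right)} = 4 + V \left(V + V\right) = 4 + V 2 V = 4 + 2 V^{2}$)
$w = -59$ ($w = -67 + 8 = -59$)
$v{\left(f{\left(b,-4 \right)} \right)} w = \left(4 + 2 \cdot 4^{2}\right) \left(-59\right) = \left(4 + 2 \cdot 16\right) \left(-59\right) = \left(4 + 32\right) \left(-59\right) = 36 \left(-59\right) = -2124$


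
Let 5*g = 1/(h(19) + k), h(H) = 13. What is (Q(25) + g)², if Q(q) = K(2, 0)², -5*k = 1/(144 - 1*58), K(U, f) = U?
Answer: 503643364/31236921 ≈ 16.123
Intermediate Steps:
k = -1/430 (k = -1/(5*(144 - 1*58)) = -1/(5*(144 - 58)) = -⅕/86 = -⅕*1/86 = -1/430 ≈ -0.0023256)
Q(q) = 4 (Q(q) = 2² = 4)
g = 86/5589 (g = 1/(5*(13 - 1/430)) = 1/(5*(5589/430)) = (⅕)*(430/5589) = 86/5589 ≈ 0.015387)
(Q(25) + g)² = (4 + 86/5589)² = (22442/5589)² = 503643364/31236921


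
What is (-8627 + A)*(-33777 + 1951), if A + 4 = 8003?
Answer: 19986728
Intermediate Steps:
A = 7999 (A = -4 + 8003 = 7999)
(-8627 + A)*(-33777 + 1951) = (-8627 + 7999)*(-33777 + 1951) = -628*(-31826) = 19986728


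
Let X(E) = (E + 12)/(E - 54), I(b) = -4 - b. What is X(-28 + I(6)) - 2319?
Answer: -106661/46 ≈ -2318.7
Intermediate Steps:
X(E) = (12 + E)/(-54 + E)
X(-28 + I(6)) - 2319 = (12 + (-28 + (-4 - 1*6)))/(-54 + (-28 + (-4 - 1*6))) - 2319 = (12 + (-28 + (-4 - 6)))/(-54 + (-28 + (-4 - 6))) - 2319 = (12 + (-28 - 10))/(-54 + (-28 - 10)) - 2319 = (12 - 38)/(-54 - 38) - 2319 = -26/(-92) - 2319 = -1/92*(-26) - 2319 = 13/46 - 2319 = -106661/46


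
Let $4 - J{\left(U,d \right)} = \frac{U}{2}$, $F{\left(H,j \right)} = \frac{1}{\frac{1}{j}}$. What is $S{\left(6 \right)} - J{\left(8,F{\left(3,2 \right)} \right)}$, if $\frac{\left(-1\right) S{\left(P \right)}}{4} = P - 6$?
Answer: $0$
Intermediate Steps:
$F{\left(H,j \right)} = j$
$J{\left(U,d \right)} = 4 - \frac{U}{2}$
$S{\left(P \right)} = 24 - 4 P$ ($S{\left(P \right)} = - 4 \left(P - 6\right) = - 4 \left(-6 + P\right) = 24 - 4 P$)
$S{\left(6 \right)} - J{\left(8,F{\left(3,2 \right)} \right)} = \left(24 - 24\right) - \left(4 - 4\right) = 0 - 0 = 0 + 0 = 0$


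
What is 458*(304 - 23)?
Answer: 128698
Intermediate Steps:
458*(304 - 23) = 458*281 = 128698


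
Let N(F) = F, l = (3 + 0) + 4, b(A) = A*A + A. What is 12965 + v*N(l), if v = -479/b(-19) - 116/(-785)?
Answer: 3478359149/268470 ≈ 12956.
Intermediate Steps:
b(A) = A + A² (b(A) = A² + A = A + A²)
l = 7 (l = 3 + 4 = 7)
v = -336343/268470 (v = -479*(-1/(19*(1 - 19))) - 116/(-785) = -479/((-19*(-18))) - 116*(-1/785) = -479/342 + 116/785 = -336343/268470 ≈ -1.2528)
12965 + v*N(l) = 12965 - 336343/268470*7 = 12965 - 2354401/268470 = 3478359149/268470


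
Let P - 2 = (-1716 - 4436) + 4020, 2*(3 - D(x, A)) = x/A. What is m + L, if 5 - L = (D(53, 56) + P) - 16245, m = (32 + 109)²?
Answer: 4284949/112 ≈ 38259.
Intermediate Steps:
D(x, A) = 3 - x/(2*A)
P = -2130 (P = 2 + ((-1716 - 4436) + 4020) = 2 + (-6152 + 4020) = 2 - 2132 = -2130)
m = 19881 (m = 141² = 19881)
L = 2058277/112 (L = 5 - (((3 - ½*53/56) - 2130) - 16245) = 5 - (((3 - ½*53*1/56) - 2130) - 16245) = 5 - (((3 - 53/112) - 2130) - 16245) = 5 - ((283/112 - 2130) - 16245) = 5 - (-238277/112 - 16245) = 5 - 1*(-2057717/112) = 5 + 2057717/112 = 2058277/112 ≈ 18377.)
m + L = 19881 + 2058277/112 = 4284949/112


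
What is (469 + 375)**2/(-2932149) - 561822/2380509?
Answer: -371452008278/775556342649 ≈ -0.47895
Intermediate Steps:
(469 + 375)**2/(-2932149) - 561822/2380509 = 844**2*(-1/2932149) - 561822*1/2380509 = 712336*(-1/2932149) - 187274/793503 = -712336/2932149 - 187274/793503 = -371452008278/775556342649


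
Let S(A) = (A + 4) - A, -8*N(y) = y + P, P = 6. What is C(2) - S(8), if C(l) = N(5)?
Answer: -43/8 ≈ -5.3750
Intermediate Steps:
N(y) = -¾ - y/8 (N(y) = -(y + 6)/8 = -(6 + y)/8 = -¾ - y/8)
C(l) = -11/8 (C(l) = -¾ - ⅛*5 = -¾ - 5/8 = -11/8)
S(A) = 4 (S(A) = (4 + A) - A = 4)
C(2) - S(8) = -11/8 - 1*4 = -11/8 - 4 = -43/8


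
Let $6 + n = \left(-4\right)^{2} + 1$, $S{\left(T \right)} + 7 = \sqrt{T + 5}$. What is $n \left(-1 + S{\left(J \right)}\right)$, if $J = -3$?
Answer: $-88 + 11 \sqrt{2} \approx -72.444$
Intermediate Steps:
$S{\left(T \right)} = -7 + \sqrt{5 + T}$ ($S{\left(T \right)} = -7 + \sqrt{T + 5} = -7 + \sqrt{5 + T}$)
$n = 11$ ($n = -6 + \left(\left(-4\right)^{2} + 1\right) = -6 + \left(16 + 1\right) = -6 + 17 = 11$)
$n \left(-1 + S{\left(J \right)}\right) = 11 \left(-1 - \left(7 - \sqrt{5 - 3}\right)\right) = 11 \left(-1 - \left(7 - \sqrt{2}\right)\right) = 11 \left(-8 + \sqrt{2}\right) = -88 + 11 \sqrt{2}$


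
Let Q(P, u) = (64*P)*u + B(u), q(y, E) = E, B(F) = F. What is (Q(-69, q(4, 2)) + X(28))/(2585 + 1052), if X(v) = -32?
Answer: -8862/3637 ≈ -2.4366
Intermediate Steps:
Q(P, u) = u + 64*P*u (Q(P, u) = (64*P)*u + u = 64*P*u + u = u + 64*P*u)
(Q(-69, q(4, 2)) + X(28))/(2585 + 1052) = (2*(1 + 64*(-69)) - 32)/(2585 + 1052) = (2*(1 - 4416) - 32)/3637 = (2*(-4415) - 32)*(1/3637) = (-8830 - 32)*(1/3637) = -8862*1/3637 = -8862/3637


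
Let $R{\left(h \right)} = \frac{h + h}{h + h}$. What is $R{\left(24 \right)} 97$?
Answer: $97$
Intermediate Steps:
$R{\left(h \right)} = 1$ ($R{\left(h \right)} = \frac{2 h}{2 h} = 2 h \frac{1}{2 h} = 1$)
$R{\left(24 \right)} 97 = 1 \cdot 97 = 97$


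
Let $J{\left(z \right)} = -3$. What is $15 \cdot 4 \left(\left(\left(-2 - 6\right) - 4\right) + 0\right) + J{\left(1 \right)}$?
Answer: $-723$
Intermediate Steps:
$15 \cdot 4 \left(\left(\left(-2 - 6\right) - 4\right) + 0\right) + J{\left(1 \right)} = 15 \cdot 4 \left(\left(\left(-2 - 6\right) - 4\right) + 0\right) - 3 = 15 \cdot 4 \left(\left(-8 - 4\right) + 0\right) - 3 = 15 \cdot 4 \left(-12 + 0\right) - 3 = 15 \cdot 4 \left(-12\right) - 3 = 15 \left(-48\right) - 3 = -720 - 3 = -723$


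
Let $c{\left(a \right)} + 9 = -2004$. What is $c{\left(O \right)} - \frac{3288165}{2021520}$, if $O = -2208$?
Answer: $- \frac{271507195}{134768} \approx -2014.6$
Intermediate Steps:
$c{\left(a \right)} = -2013$ ($c{\left(a \right)} = -9 - 2004 = -2013$)
$c{\left(O \right)} - \frac{3288165}{2021520} = -2013 - \frac{3288165}{2021520} = -2013 - \frac{219211}{134768} = - \frac{271507195}{134768}$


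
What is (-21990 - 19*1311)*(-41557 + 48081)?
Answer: -305969076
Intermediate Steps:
(-21990 - 19*1311)*(-41557 + 48081) = (-21990 - 24909)*6524 = -46899*6524 = -305969076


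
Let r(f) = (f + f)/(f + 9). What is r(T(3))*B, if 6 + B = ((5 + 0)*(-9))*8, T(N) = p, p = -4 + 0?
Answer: 2928/5 ≈ 585.60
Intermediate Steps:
p = -4
T(N) = -4
r(f) = 2*f/(9 + f) (r(f) = (2*f)/(9 + f) = 2*f/(9 + f))
B = -366 (B = -6 + ((5 + 0)*(-9))*8 = -6 + (5*(-9))*8 = -6 - 45*8 = -6 - 360 = -366)
r(T(3))*B = (2*(-4)/(9 - 4))*(-366) = (2*(-4)/5)*(-366) = (2*(-4)*(1/5))*(-366) = -8/5*(-366) = 2928/5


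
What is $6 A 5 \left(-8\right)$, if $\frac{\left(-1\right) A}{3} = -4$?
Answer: $-2880$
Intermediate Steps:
$A = 12$ ($A = \left(-3\right) \left(-4\right) = 12$)
$6 A 5 \left(-8\right) = 6 \cdot 12 \cdot 5 \left(-8\right) = 72 \cdot 5 \left(-8\right) = 360 \left(-8\right) = -2880$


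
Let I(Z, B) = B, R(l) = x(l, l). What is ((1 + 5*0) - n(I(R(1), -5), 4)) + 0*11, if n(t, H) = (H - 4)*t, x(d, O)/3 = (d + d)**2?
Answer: 1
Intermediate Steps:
x(d, O) = 12*d**2 (x(d, O) = 3*(d + d)**2 = 3*(2*d)**2 = 3*(4*d**2) = 12*d**2)
R(l) = 12*l**2
n(t, H) = t*(-4 + H) (n(t, H) = (-4 + H)*t = t*(-4 + H))
((1 + 5*0) - n(I(R(1), -5), 4)) + 0*11 = ((1 + 5*0) - (-5)*(-4 + 4)) + 0*11 = ((1 + 0) - (-5)*0) + 0 = (1 - 1*0) + 0 = (1 + 0) + 0 = 1 + 0 = 1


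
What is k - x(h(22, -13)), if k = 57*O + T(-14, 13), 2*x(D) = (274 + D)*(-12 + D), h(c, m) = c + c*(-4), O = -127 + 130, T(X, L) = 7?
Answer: 8290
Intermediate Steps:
O = 3
h(c, m) = -3*c (h(c, m) = c - 4*c = -3*c)
x(D) = (-12 + D)*(274 + D)/2 (x(D) = ((274 + D)*(-12 + D))/2 = ((-12 + D)*(274 + D))/2 = (-12 + D)*(274 + D)/2)
k = 178 (k = 57*3 + 7 = 171 + 7 = 178)
k - x(h(22, -13)) = 178 - (-1644 + (-3*22)**2/2 + 131*(-3*22)) = 178 - (-1644 + (1/2)*(-66)**2 + 131*(-66)) = 178 - (-1644 + (1/2)*4356 - 8646) = 178 - (-1644 + 2178 - 8646) = 178 - 1*(-8112) = 178 + 8112 = 8290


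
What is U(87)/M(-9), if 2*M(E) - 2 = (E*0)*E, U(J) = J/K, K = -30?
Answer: -29/10 ≈ -2.9000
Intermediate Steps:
U(J) = -J/30 (U(J) = J/(-30) = J*(-1/30) = -J/30)
M(E) = 1 (M(E) = 1 + ((E*0)*E)/2 = 1 + (0*E)/2 = 1 + (1/2)*0 = 1 + 0 = 1)
U(87)/M(-9) = -1/30*87/1 = -29/10*1 = -29/10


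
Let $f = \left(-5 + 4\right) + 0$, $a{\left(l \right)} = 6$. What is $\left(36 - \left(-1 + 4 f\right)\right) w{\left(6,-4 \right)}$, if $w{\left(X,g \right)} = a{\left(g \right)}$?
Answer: $246$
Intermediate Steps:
$f = -1$ ($f = -1 + 0 = -1$)
$w{\left(X,g \right)} = 6$
$\left(36 - \left(-1 + 4 f\right)\right) w{\left(6,-4 \right)} = \left(36 + \left(\left(-4\right) \left(-1\right) + 1\right)\right) 6 = \left(36 + \left(4 + 1\right)\right) 6 = \left(36 + 5\right) 6 = 41 \cdot 6 = 246$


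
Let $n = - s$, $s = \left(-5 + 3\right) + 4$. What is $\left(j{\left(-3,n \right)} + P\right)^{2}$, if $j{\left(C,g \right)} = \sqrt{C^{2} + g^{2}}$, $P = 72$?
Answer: $\left(72 + \sqrt{13}\right)^{2} \approx 5716.2$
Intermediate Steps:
$s = 2$ ($s = -2 + 4 = 2$)
$n = -2$ ($n = \left(-1\right) 2 = -2$)
$\left(j{\left(-3,n \right)} + P\right)^{2} = \left(\sqrt{\left(-3\right)^{2} + \left(-2\right)^{2}} + 72\right)^{2} = \left(\sqrt{9 + 4} + 72\right)^{2} = \left(\sqrt{13} + 72\right)^{2} = \left(72 + \sqrt{13}\right)^{2}$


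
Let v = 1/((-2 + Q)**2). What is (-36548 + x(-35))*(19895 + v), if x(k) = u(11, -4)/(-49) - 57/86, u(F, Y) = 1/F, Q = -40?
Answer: -59456763806375581/81768456 ≈ -7.2714e+8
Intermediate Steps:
v = 1/1764 (v = 1/((-2 - 40)**2) = 1/((-42)**2) = 1/1764 ≈ 0.00056689)
x(k) = -30809/46354 (x(k) = 1/(11*(-49)) - 57/86 = (1/11)*(-1/49) - 57*1/86 = -1/539 - 57/86 = -30809/46354)
(-36548 + x(-35))*(19895 + v) = (-36548 - 30809/46354)*(19895 + 1/1764) = -1694176801/46354*35094781/1764 = -59456763806375581/81768456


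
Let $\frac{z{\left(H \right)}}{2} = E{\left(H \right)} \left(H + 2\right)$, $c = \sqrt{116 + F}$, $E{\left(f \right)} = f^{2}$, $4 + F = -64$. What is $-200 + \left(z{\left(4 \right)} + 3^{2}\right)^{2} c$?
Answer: $-200 + 161604 \sqrt{3} \approx 2.7971 \cdot 10^{5}$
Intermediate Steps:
$F = -68$ ($F = -4 - 64 = -68$)
$c = 4 \sqrt{3}$ ($c = \sqrt{116 - 68} = \sqrt{48} = 4 \sqrt{3} \approx 6.9282$)
$z{\left(H \right)} = 2 H^{2} \left(2 + H\right)$ ($z{\left(H \right)} = 2 H^{2} \left(H + 2\right) = 2 H^{2} \left(2 + H\right)$)
$-200 + \left(z{\left(4 \right)} + 3^{2}\right)^{2} c = -200 + \left(2 \cdot 4^{2} \left(2 + 4\right) + 3^{2}\right)^{2} \cdot 4 \sqrt{3} = -200 + \left(2 \cdot 16 \cdot 6 + 9\right)^{2} \cdot 4 \sqrt{3} = -200 + \left(192 + 9\right)^{2} \cdot 4 \sqrt{3} = -200 + 201^{2} \cdot 4 \sqrt{3} = -200 + 40401 \cdot 4 \sqrt{3} = -200 + 161604 \sqrt{3}$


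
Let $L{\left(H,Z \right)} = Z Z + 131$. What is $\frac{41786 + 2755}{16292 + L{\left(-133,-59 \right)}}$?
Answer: $\frac{44541}{19904} \approx 2.2378$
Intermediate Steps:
$L{\left(H,Z \right)} = 131 + Z^{2}$ ($L{\left(H,Z \right)} = Z^{2} + 131 = 131 + Z^{2}$)
$\frac{41786 + 2755}{16292 + L{\left(-133,-59 \right)}} = \frac{41786 + 2755}{16292 + \left(131 + \left(-59\right)^{2}\right)} = \frac{44541}{16292 + \left(131 + 3481\right)} = \frac{44541}{16292 + 3612} = \frac{44541}{19904}$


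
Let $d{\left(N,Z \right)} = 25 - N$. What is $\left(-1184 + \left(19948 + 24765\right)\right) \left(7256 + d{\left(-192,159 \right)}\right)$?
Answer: $325292217$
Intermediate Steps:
$\left(-1184 + \left(19948 + 24765\right)\right) \left(7256 + d{\left(-192,159 \right)}\right) = \left(-1184 + \left(19948 + 24765\right)\right) \left(7256 + \left(25 - -192\right)\right) = \left(-1184 + 44713\right) \left(7256 + \left(25 + 192\right)\right) = 43529 \left(7256 + 217\right) = 43529 \cdot 7473 = 325292217$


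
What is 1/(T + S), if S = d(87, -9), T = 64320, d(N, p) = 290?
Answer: 1/64610 ≈ 1.5477e-5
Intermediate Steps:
S = 290
1/(T + S) = 1/(64320 + 290) = 1/64610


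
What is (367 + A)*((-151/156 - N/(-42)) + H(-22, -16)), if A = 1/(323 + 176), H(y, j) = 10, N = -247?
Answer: 15003907/12974 ≈ 1156.5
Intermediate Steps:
A = 1/499 ≈ 0.0020040
(367 + A)*((-151/156 - N/(-42)) + H(-22, -16)) = (367 + 1/499)*((-151/156 - 1*(-247)/(-42)) + 10) = 183134*((-151*1/156 + 247*(-1/42)) + 10)/499 = 183134*((-151/156 - 247/42) + 10)/499 = 183134*(-2493/364 + 10)/499 = (183134/499)*(1147/364) = 15003907/12974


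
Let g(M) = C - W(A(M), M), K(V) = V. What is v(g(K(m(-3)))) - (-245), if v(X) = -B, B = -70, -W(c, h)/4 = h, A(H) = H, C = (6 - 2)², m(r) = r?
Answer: 315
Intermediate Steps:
C = 16 (C = 4² = 16)
W(c, h) = -4*h
g(M) = 16 + 4*M (g(M) = 16 - (-4)*M = 16 + 4*M)
v(X) = 70 (v(X) = -1*(-70) = 70)
v(g(K(m(-3)))) - (-245) = 70 - (-245) = 70 - 1*(-245) = 70 + 245 = 315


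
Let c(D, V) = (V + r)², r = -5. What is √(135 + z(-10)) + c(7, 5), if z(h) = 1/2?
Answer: √542/2 ≈ 11.640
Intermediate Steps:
z(h) = ½
c(D, V) = (-5 + V)² (c(D, V) = (V - 5)² = (-5 + V)²)
√(135 + z(-10)) + c(7, 5) = √(135 + ½) + (-5 + 5)² = √(271/2) + 0² = √542/2 + 0 = √542/2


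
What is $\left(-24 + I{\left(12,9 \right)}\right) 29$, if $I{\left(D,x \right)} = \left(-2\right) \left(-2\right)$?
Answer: $-580$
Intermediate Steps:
$I{\left(D,x \right)} = 4$
$\left(-24 + I{\left(12,9 \right)}\right) 29 = \left(-24 + 4\right) 29 = \left(-20\right) 29 = -580$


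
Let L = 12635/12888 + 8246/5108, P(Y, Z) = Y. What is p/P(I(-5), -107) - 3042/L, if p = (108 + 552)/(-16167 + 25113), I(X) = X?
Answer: -10664013928318/9095846991 ≈ -1172.4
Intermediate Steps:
L = 42703507/16457976 (L = 12635*(1/12888) + 8246*(1/5108) = 12635/12888 + 4123/2554 = 42703507/16457976 ≈ 2.5947)
p = 110/1491 (p = 660/8946 = 660*(1/8946) = 110/1491 ≈ 0.073776)
p/P(I(-5), -107) - 3042/L = (110/1491)/(-5) - 3042/42703507/16457976 = (110/1491)*(-⅕) - 3042*16457976/42703507 = -22/1491 - 50065162992/42703507 = -10664013928318/9095846991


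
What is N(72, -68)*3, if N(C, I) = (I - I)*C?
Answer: 0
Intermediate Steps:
N(C, I) = 0 (N(C, I) = 0*C = 0)
N(72, -68)*3 = 0*3 = 0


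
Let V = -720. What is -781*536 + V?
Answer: -419336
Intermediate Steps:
-781*536 + V = -781*536 - 720 = -418616 - 720 = -419336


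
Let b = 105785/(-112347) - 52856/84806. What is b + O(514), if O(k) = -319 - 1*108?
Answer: -2041618589978/4763849841 ≈ -428.56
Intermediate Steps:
O(k) = -427 (O(k) = -319 - 108 = -427)
b = -7454707871/4763849841 (b = 105785*(-1/112347) - 52856*1/84806 = -105785/112347 - 26428/42403 = -7454707871/4763849841 ≈ -1.5648)
b + O(514) = -7454707871/4763849841 - 427 = -2041618589978/4763849841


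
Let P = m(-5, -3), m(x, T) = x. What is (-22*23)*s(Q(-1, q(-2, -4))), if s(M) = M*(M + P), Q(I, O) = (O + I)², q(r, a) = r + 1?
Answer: 2024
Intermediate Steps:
q(r, a) = 1 + r
Q(I, O) = (I + O)²
P = -5
s(M) = M*(-5 + M) (s(M) = M*(M - 5) = M*(-5 + M))
(-22*23)*s(Q(-1, q(-2, -4))) = (-22*23)*((-1 + (1 - 2))²*(-5 + (-1 + (1 - 2))²)) = -506*(-1 - 1)²*(-5 + (-1 - 1)²) = -506*(-2)²*(-5 + (-2)²) = -2024*(-5 + 4) = -2024*(-1) = -506*(-4) = 2024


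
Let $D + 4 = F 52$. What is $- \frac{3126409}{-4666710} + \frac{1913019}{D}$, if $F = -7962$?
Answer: $- \frac{3816542016019}{966074303940} \approx -3.9506$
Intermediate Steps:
$D = -414028$ ($D = -4 - 414024 = -414028$)
$- \frac{3126409}{-4666710} + \frac{1913019}{D} = - \frac{3126409}{-4666710} + \frac{1913019}{-414028} = \left(-3126409\right) \left(- \frac{1}{4666710}\right) + 1913019 \left(- \frac{1}{414028}\right) = \frac{3126409}{4666710} - \frac{1913019}{414028} = - \frac{3816542016019}{966074303940}$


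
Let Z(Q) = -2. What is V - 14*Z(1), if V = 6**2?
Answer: 64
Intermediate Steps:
V = 36
V - 14*Z(1) = 36 - 14*(-2) = 36 + 28 = 64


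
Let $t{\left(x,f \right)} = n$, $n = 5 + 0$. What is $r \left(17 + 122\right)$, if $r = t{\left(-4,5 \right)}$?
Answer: $695$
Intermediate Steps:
$n = 5$
$t{\left(x,f \right)} = 5$
$r = 5$
$r \left(17 + 122\right) = 5 \left(17 + 122\right) = 5 \cdot 139 = 695$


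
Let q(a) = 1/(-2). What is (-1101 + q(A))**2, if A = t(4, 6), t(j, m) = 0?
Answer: 4853209/4 ≈ 1.2133e+6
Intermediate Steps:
A = 0
q(a) = -1/2
(-1101 + q(A))**2 = (-1101 - 1/2)**2 = (-2203/2)**2 = 4853209/4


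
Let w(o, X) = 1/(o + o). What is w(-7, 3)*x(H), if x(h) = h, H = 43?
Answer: -43/14 ≈ -3.0714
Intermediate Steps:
w(o, X) = 1/(2*o)
w(-7, 3)*x(H) = ((1/2)/(-7))*43 = ((1/2)*(-1/7))*43 = -1/14*43 = -43/14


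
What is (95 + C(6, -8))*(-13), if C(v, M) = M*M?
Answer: -2067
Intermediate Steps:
C(v, M) = M²
(95 + C(6, -8))*(-13) = (95 + (-8)²)*(-13) = (95 + 64)*(-13) = 159*(-13) = -2067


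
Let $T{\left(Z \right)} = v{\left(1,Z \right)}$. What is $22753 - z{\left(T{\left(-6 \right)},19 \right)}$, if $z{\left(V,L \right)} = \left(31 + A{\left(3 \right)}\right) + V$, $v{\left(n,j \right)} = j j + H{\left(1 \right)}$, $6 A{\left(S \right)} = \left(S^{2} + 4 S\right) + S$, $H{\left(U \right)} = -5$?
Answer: $22687$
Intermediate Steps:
$A{\left(S \right)} = \frac{S^{2}}{6} + \frac{5 S}{6}$ ($A{\left(S \right)} = \frac{\left(S^{2} + 4 S\right) + S}{6} = \frac{S^{2} + 5 S}{6} = \frac{S^{2}}{6} + \frac{5 S}{6}$)
$v{\left(n,j \right)} = -5 + j^{2}$ ($v{\left(n,j \right)} = j j - 5 = j^{2} - 5 = -5 + j^{2}$)
$T{\left(Z \right)} = -5 + Z^{2}$
$z{\left(V,L \right)} = 35 + V$ ($z{\left(V,L \right)} = \left(31 + \frac{1}{6} \cdot 3 \left(5 + 3\right)\right) + V = \left(31 + \frac{1}{6} \cdot 3 \cdot 8\right) + V = \left(31 + 4\right) + V = 35 + V$)
$22753 - z{\left(T{\left(-6 \right)},19 \right)} = 22753 - \left(35 - \left(5 - \left(-6\right)^{2}\right)\right) = 22753 - \left(35 + \left(-5 + 36\right)\right) = 22753 - \left(35 + 31\right) = 22753 - 66 = 22687$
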